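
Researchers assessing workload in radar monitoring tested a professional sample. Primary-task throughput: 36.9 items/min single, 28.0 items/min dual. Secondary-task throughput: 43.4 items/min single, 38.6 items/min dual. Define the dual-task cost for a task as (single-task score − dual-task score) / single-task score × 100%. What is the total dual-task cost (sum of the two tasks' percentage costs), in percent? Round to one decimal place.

Primary cost = (36.9 − 28.0) / 36.9 × 100% = 24.1192%.
Secondary cost = (43.4 − 38.6) / 43.4 × 100% = 11.0599%.
Total = 24.1192% + 11.0599% = 35.1791% ≈ 35.2%.

35.2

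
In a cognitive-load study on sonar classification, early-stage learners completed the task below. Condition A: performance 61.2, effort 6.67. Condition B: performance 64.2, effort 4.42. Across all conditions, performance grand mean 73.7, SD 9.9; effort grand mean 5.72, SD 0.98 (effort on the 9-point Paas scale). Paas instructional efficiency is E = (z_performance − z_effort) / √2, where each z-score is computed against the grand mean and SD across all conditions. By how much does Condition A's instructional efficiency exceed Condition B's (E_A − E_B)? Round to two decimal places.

-1.84

Condition A: z_P = (61.2 − 73.7)/9.9 = -1.2626; z_E = (6.67 − 5.72)/0.98 = 0.9694; E_A = (-1.2626 − 0.9694)/√2 = -1.5783.
Condition B: z_P = (64.2 − 73.7)/9.9 = -0.9596; z_E = (4.42 − 5.72)/0.98 = -1.3265; E_B = (-0.9596 − (-1.3265))/√2 = 0.2594.
E_A − E_B = -1.5783 − 0.2594 = -1.8377 ≈ -1.84.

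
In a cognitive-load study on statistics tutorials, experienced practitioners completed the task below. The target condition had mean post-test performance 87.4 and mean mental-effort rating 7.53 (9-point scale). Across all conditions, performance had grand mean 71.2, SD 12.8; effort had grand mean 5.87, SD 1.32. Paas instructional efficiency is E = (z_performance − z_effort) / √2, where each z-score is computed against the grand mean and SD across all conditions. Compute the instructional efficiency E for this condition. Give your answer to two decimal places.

z_performance = (87.4 − 71.2) / 12.8 = 16.2000 / 12.8 = 1.2656.
z_effort = (7.53 − 5.87) / 1.32 = 1.6600 / 1.32 = 1.2576.
z_P − z_E = 1.2656 − 1.2576 = 0.0080.
E = 0.0080 / √2 = 0.0080 / 1.41421 = 0.0057 ≈ 0.01.

0.01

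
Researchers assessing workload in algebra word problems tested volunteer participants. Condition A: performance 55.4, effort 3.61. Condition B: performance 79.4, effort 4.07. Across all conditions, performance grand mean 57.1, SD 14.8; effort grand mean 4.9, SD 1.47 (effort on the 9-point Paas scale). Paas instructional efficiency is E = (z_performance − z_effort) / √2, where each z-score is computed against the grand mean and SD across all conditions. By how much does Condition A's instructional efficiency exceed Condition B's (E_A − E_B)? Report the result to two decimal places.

Condition A: z_P = (55.4 − 57.1)/14.8 = -0.1149; z_E = (3.61 − 4.9)/1.47 = -0.8776; E_A = (-0.1149 − (-0.8776))/√2 = 0.5393.
Condition B: z_P = (79.4 − 57.1)/14.8 = 1.5068; z_E = (4.07 − 4.9)/1.47 = -0.5646; E_B = (1.5068 − (-0.5646))/√2 = 1.4647.
E_A − E_B = 0.5393 − 1.4647 = -0.9254 ≈ -0.93.

-0.93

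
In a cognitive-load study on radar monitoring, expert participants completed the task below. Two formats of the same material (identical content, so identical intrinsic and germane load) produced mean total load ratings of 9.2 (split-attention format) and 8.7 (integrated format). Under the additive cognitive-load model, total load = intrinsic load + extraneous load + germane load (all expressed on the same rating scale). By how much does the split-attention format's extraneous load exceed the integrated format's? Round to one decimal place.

0.5

Intrinsic and germane load are equal across formats, so the difference in total load equals the difference in extraneous load.
Extraneous-load difference = 9.2 − 8.7 = 0.5.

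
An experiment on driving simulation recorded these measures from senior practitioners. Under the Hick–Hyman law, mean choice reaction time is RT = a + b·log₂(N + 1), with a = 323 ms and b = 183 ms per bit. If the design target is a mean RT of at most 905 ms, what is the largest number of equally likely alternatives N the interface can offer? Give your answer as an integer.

8

Set 323 + 183·log₂(N + 1) ≤ 905.
log₂(N + 1) ≤ (905 − 323) / 183 = 3.1803.
N + 1 ≤ 2^3.1803 = 9.0650.
N ≤ 8.0650, so the largest integer N is 8.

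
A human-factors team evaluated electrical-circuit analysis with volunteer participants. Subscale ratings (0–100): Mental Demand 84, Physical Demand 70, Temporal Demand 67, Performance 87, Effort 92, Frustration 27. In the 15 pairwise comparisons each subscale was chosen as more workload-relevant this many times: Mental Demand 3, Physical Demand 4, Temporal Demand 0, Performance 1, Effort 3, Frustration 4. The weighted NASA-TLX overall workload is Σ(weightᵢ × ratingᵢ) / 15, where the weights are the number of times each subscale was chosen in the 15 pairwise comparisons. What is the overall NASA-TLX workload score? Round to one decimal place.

66.9

The tallies are the weights (they sum to 15).
Weighted sum = 3·84 + 4·70 + 0·67 + 1·87 + 3·92 + 4·27
            = 252 + 280 + 0 + 87 + 276 + 108 = 1003.
Overall workload = 1003 / 15 = 66.8667 ≈ 66.9.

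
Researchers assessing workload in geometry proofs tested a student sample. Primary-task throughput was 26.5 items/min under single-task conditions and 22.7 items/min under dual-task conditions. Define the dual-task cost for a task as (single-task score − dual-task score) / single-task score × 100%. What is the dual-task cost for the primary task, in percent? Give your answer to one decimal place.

Cost = (26.5 − 22.7) / 26.5 × 100%
     = 3.8000 / 26.5 × 100% = 14.3396%.
≈ 14.3%.

14.3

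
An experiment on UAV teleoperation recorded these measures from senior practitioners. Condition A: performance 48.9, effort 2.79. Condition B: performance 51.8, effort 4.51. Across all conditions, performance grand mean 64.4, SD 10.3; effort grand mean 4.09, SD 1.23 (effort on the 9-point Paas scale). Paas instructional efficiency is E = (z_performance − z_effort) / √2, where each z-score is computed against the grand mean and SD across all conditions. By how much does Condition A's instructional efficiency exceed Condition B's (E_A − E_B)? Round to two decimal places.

Condition A: z_P = (48.9 − 64.4)/10.3 = -1.5049; z_E = (2.79 − 4.09)/1.23 = -1.0569; E_A = (-1.5049 − (-1.0569))/√2 = -0.3168.
Condition B: z_P = (51.8 − 64.4)/10.3 = -1.2233; z_E = (4.51 − 4.09)/1.23 = 0.3415; E_B = (-1.2233 − 0.3415)/√2 = -1.1065.
E_A − E_B = -0.3168 − (-1.1065) = 0.7897 ≈ 0.79.

0.79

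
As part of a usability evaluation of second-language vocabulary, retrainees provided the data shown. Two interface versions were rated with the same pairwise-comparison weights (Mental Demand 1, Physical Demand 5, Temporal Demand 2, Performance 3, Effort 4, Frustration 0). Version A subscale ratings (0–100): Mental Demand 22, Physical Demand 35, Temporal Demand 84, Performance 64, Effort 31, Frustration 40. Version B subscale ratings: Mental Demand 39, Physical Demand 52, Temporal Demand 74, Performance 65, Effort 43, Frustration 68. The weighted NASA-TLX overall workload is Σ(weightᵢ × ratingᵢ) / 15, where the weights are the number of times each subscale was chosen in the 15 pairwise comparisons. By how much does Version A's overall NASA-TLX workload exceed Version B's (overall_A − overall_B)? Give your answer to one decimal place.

Version A weighted sum = 1·22 + 5·35 + 2·84 + 3·64 + 4·31 + 0·40 = 22 + 175 + 168 + 192 + 124 + 0 = 681; overall_A = 681/15 = 45.4000.
Version B weighted sum = 1·39 + 5·52 + 2·74 + 3·65 + 4·43 + 0·68 = 39 + 260 + 148 + 195 + 172 + 0 = 814; overall_B = 814/15 = 54.2667.
Difference = 45.4000 − 54.2667 = -8.8667 ≈ -8.9.

-8.9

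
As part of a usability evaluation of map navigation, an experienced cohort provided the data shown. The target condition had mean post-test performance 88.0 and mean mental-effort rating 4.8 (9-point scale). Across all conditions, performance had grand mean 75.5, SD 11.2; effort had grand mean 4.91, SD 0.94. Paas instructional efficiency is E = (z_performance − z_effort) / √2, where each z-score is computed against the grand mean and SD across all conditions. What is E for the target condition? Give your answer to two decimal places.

z_performance = (88.0 − 75.5) / 11.2 = 12.5000 / 11.2 = 1.1161.
z_effort = (4.8 − 4.91) / 0.94 = -0.1100 / 0.94 = -0.1170.
z_P − z_E = 1.1161 − (-0.1170) = 1.2331.
E = 1.2331 / √2 = 1.2331 / 1.41421 = 0.8719 ≈ 0.87.

0.87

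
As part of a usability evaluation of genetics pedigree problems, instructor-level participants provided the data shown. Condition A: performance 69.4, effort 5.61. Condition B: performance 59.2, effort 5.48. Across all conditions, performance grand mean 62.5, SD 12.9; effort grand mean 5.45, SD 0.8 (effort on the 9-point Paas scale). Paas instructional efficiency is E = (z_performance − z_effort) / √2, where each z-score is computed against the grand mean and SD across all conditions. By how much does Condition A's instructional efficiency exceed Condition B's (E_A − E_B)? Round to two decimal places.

0.44

Condition A: z_P = (69.4 − 62.5)/12.9 = 0.5349; z_E = (5.61 − 5.45)/0.8 = 0.2000; E_A = (0.5349 − 0.2000)/√2 = 0.2368.
Condition B: z_P = (59.2 − 62.5)/12.9 = -0.2558; z_E = (5.48 − 5.45)/0.8 = 0.0375; E_B = (-0.2558 − 0.0375)/√2 = -0.2074.
E_A − E_B = 0.2368 − (-0.2074) = 0.4442 ≈ 0.44.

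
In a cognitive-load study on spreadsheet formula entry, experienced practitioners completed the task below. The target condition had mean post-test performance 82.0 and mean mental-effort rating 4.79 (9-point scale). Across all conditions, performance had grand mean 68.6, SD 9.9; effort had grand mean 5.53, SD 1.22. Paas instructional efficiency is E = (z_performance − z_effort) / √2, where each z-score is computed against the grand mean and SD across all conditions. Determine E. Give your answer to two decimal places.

z_performance = (82.0 − 68.6) / 9.9 = 13.4000 / 9.9 = 1.3535.
z_effort = (4.79 − 5.53) / 1.22 = -0.7400 / 1.22 = -0.6066.
z_P − z_E = 1.3535 − (-0.6066) = 1.9601.
E = 1.9601 / √2 = 1.9601 / 1.41421 = 1.3860 ≈ 1.39.

1.39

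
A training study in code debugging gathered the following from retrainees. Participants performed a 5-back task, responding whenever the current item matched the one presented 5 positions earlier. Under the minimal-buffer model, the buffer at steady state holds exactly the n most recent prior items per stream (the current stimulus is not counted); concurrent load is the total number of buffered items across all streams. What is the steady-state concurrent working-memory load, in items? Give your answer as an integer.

The buffer holds the 5 most recent prior items.
Steady-state concurrent load = 5 items.

5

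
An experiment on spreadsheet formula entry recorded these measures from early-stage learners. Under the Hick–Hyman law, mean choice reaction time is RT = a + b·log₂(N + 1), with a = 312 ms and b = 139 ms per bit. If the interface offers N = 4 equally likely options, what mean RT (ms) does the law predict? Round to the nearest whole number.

635

log₂(4 + 1) = log₂(5) = 2.3219.
RT = 312 + 139 × 2.3219 = 312 + 322.7441 = 634.7441 ms.
≈ 635 ms.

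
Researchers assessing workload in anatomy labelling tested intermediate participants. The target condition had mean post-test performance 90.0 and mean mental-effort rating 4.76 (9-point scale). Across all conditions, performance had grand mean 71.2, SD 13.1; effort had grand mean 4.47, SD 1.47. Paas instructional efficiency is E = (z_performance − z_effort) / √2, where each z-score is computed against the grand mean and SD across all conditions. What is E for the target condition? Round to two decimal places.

0.88

z_performance = (90.0 − 71.2) / 13.1 = 18.8000 / 13.1 = 1.4351.
z_effort = (4.76 − 4.47) / 1.47 = 0.2900 / 1.47 = 0.1973.
z_P − z_E = 1.4351 − 0.1973 = 1.2378.
E = 1.2378 / √2 = 1.2378 / 1.41421 = 0.8753 ≈ 0.88.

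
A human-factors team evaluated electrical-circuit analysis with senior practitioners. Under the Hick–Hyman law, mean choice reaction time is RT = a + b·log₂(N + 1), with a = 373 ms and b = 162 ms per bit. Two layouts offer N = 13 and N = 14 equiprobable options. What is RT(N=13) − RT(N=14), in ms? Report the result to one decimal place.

RT(13) = 373 + 162·log₂(14) = 373 + 162·3.8074 = 989.7988 ms.
RT(14) = 373 + 162·log₂(15) = 373 + 162·3.9069 = 1005.9178 ms.
Difference = 989.7988 − 1005.9178 = -16.1190 ≈ -16.1 ms.

-16.1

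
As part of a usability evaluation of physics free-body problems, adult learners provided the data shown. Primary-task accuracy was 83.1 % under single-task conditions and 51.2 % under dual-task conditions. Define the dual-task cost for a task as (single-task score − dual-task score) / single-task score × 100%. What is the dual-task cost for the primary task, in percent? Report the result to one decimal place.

38.4

Cost = (83.1 − 51.2) / 83.1 × 100%
     = 31.9000 / 83.1 × 100% = 38.3875%.
≈ 38.4%.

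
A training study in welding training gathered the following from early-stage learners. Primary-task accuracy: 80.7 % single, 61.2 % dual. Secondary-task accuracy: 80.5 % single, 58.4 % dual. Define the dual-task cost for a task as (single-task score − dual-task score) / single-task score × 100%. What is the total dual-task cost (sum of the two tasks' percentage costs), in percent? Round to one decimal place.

Primary cost = (80.7 − 61.2) / 80.7 × 100% = 24.1636%.
Secondary cost = (80.5 − 58.4) / 80.5 × 100% = 27.4534%.
Total = 24.1636% + 27.4534% = 51.6170% ≈ 51.6%.

51.6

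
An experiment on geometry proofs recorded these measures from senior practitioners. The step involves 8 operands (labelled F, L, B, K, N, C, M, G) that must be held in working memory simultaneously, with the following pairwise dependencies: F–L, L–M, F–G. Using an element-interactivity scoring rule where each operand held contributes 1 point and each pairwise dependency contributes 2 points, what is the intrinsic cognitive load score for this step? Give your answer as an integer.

14

Count of operands held simultaneously: 8.
Count of pairwise dependencies listed: 3.
Element contribution: 8 × 1 = 8.
Interaction contribution: 3 × 2 = 6.
Intrinsic load = 8 + 6 = 14.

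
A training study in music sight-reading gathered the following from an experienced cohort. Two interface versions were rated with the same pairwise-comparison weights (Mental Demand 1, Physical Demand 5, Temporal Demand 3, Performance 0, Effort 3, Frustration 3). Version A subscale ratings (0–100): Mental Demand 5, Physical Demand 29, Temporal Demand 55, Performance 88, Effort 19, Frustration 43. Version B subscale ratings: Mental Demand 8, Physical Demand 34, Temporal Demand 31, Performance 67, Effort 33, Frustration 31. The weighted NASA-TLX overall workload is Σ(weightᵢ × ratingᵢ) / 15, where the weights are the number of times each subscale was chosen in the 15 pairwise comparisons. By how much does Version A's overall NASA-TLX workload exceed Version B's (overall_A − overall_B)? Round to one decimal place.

Version A weighted sum = 1·5 + 5·29 + 3·55 + 0·88 + 3·19 + 3·43 = 5 + 145 + 165 + 0 + 57 + 129 = 501; overall_A = 501/15 = 33.4000.
Version B weighted sum = 1·8 + 5·34 + 3·31 + 0·67 + 3·33 + 3·31 = 8 + 170 + 93 + 0 + 99 + 93 = 463; overall_B = 463/15 = 30.8667.
Difference = 33.4000 − 30.8667 = 2.5333 ≈ 2.5.

2.5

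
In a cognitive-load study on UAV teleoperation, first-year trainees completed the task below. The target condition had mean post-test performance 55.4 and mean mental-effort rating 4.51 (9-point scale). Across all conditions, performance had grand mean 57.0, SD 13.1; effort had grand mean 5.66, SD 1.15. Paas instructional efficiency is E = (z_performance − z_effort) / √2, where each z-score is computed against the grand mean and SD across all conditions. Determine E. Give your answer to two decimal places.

z_performance = (55.4 − 57.0) / 13.1 = -1.6000 / 13.1 = -0.1221.
z_effort = (4.51 − 5.66) / 1.15 = -1.1500 / 1.15 = -1.0000.
z_P − z_E = -0.1221 − (-1.0000) = 0.8779.
E = 0.8779 / √2 = 0.8779 / 1.41421 = 0.6208 ≈ 0.62.

0.62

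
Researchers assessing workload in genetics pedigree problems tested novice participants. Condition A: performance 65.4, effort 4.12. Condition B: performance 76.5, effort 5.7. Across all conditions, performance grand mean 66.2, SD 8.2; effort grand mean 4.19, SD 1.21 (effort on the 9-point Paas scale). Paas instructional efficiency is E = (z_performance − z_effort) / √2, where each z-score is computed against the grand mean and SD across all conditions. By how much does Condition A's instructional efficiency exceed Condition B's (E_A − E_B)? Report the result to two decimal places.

-0.03

Condition A: z_P = (65.4 − 66.2)/8.2 = -0.0976; z_E = (4.12 − 4.19)/1.21 = -0.0579; E_A = (-0.0976 − (-0.0579))/√2 = -0.0281.
Condition B: z_P = (76.5 − 66.2)/8.2 = 1.2561; z_E = (5.7 − 4.19)/1.21 = 1.2479; E_B = (1.2561 − 1.2479)/√2 = 0.0058.
E_A − E_B = -0.0281 − 0.0058 = -0.0339 ≈ -0.03.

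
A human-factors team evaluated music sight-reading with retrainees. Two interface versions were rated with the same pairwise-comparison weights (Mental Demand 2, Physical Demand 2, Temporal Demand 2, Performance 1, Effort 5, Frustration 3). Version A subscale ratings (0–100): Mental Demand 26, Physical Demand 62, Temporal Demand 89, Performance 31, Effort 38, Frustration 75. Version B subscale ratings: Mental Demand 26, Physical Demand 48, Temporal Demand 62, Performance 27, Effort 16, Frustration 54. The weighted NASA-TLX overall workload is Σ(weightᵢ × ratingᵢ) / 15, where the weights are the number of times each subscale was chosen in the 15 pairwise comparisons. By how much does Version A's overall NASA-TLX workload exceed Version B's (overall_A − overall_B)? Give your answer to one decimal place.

Version A weighted sum = 2·26 + 2·62 + 2·89 + 1·31 + 5·38 + 3·75 = 52 + 124 + 178 + 31 + 190 + 225 = 800; overall_A = 800/15 = 53.3333.
Version B weighted sum = 2·26 + 2·48 + 2·62 + 1·27 + 5·16 + 3·54 = 52 + 96 + 124 + 27 + 80 + 162 = 541; overall_B = 541/15 = 36.0667.
Difference = 53.3333 − 36.0667 = 17.2666 ≈ 17.3.

17.3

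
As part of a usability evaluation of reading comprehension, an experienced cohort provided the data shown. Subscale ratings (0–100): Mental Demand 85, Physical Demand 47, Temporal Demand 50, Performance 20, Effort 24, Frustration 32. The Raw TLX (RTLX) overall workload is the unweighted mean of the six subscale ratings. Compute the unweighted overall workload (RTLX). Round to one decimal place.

Sum of ratings = 85 + 47 + 50 + 20 + 24 + 32 = 258.
RTLX = 258 / 6 = 43.0000 ≈ 43.0.

43.0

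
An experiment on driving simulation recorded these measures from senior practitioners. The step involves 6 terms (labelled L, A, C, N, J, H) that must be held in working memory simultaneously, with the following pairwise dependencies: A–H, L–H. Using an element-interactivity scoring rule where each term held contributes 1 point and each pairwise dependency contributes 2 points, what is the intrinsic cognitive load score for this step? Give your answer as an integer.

Count of terms held simultaneously: 6.
Count of pairwise dependencies listed: 2.
Element contribution: 6 × 1 = 6.
Interaction contribution: 2 × 2 = 4.
Intrinsic load = 6 + 4 = 10.

10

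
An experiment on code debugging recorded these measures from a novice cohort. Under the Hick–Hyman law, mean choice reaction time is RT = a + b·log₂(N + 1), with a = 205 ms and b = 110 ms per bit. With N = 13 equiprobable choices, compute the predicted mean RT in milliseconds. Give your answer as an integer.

log₂(13 + 1) = log₂(14) = 3.8074.
RT = 205 + 110 × 3.8074 = 205 + 418.8140 = 623.8140 ms.
≈ 624 ms.

624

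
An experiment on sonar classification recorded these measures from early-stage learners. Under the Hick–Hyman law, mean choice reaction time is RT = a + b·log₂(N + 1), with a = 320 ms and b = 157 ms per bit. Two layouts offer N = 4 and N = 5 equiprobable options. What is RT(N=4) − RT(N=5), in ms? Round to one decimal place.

RT(4) = 320 + 157·log₂(5) = 320 + 157·2.3219 = 684.5383 ms.
RT(5) = 320 + 157·log₂(6) = 320 + 157·2.5850 = 725.8450 ms.
Difference = 684.5383 − 725.8450 = -41.3067 ≈ -41.3 ms.

-41.3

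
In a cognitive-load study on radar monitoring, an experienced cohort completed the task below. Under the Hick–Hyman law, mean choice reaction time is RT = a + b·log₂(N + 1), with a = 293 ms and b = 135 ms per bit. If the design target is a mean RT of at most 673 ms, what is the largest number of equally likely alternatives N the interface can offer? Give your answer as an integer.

6

Set 293 + 135·log₂(N + 1) ≤ 673.
log₂(N + 1) ≤ (673 − 293) / 135 = 2.8148.
N + 1 ≤ 2^2.8148 = 7.0362.
N ≤ 6.0362, so the largest integer N is 6.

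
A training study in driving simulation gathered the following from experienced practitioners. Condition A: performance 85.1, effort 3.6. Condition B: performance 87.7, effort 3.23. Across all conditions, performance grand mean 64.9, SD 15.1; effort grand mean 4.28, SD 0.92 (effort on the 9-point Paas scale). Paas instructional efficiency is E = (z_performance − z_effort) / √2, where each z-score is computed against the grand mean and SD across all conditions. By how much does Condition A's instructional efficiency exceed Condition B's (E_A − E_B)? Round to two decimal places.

Condition A: z_P = (85.1 − 64.9)/15.1 = 1.3377; z_E = (3.6 − 4.28)/0.92 = -0.7391; E_A = (1.3377 − (-0.7391))/√2 = 1.4685.
Condition B: z_P = (87.7 − 64.9)/15.1 = 1.5099; z_E = (3.23 − 4.28)/0.92 = -1.1413; E_B = (1.5099 − (-1.1413))/√2 = 1.8747.
E_A − E_B = 1.4685 − 1.8747 = -0.4062 ≈ -0.41.

-0.41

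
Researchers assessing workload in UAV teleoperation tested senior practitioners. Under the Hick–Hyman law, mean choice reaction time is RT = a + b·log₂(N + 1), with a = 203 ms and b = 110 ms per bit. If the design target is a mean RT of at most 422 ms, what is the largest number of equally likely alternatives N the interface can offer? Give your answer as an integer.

Set 203 + 110·log₂(N + 1) ≤ 422.
log₂(N + 1) ≤ (422 − 203) / 110 = 1.9909.
N + 1 ≤ 2^1.9909 = 3.9748.
N ≤ 2.9748, so the largest integer N is 2.

2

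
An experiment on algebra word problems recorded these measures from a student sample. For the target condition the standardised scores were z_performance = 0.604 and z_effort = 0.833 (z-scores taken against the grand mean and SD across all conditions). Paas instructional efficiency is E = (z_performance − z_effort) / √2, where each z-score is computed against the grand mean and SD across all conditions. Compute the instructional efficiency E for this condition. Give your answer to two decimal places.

z_P − z_E = 0.604 − 0.833 = -0.2290.
E = -0.2290 / √2 = -0.2290 / 1.41421 = -0.1619 ≈ -0.16.

-0.16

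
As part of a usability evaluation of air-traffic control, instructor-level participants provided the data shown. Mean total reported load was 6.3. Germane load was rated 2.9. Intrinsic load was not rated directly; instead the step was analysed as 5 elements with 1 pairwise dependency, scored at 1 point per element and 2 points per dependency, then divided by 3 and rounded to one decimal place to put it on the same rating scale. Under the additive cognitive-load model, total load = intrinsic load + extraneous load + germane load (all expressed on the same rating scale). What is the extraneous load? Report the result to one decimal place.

Intrinsic (element-interactivity): (5 × 1 + 1 × 2) / 3 = 7 / 3 = 2.3333 → 2.3.
extraneous load = total − intrinsic − germane
             = 6.3 − 2.3 − 2.9 = 1.1.

1.1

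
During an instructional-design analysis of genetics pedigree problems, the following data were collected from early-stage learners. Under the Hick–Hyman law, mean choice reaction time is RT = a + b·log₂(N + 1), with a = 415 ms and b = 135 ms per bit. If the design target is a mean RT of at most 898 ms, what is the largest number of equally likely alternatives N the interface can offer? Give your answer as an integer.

10

Set 415 + 135·log₂(N + 1) ≤ 898.
log₂(N + 1) ≤ (898 − 415) / 135 = 3.5778.
N + 1 ≤ 2^3.5778 = 11.9406.
N ≤ 10.9406, so the largest integer N is 10.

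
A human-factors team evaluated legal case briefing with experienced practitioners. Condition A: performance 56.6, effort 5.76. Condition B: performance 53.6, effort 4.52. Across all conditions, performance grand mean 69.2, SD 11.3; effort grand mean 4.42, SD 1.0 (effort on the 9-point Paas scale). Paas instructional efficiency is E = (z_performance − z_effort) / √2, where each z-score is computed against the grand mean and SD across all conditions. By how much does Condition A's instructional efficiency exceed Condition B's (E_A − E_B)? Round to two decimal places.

Condition A: z_P = (56.6 − 69.2)/11.3 = -1.1150; z_E = (5.76 − 4.42)/1.0 = 1.3400; E_A = (-1.1150 − 1.3400)/√2 = -1.7359.
Condition B: z_P = (53.6 − 69.2)/11.3 = -1.3805; z_E = (4.52 − 4.42)/1.0 = 0.1000; E_B = (-1.3805 − 0.1000)/√2 = -1.0469.
E_A − E_B = -1.7359 − (-1.0469) = -0.6890 ≈ -0.69.

-0.69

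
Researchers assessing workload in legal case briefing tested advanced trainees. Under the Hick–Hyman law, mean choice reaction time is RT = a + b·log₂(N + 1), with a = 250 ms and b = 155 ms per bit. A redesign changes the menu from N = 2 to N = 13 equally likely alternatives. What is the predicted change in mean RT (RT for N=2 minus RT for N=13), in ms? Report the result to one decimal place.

-344.5

RT(2) = 250 + 155·log₂(3) = 250 + 155·1.5850 = 495.6750 ms.
RT(13) = 250 + 155·log₂(14) = 250 + 155·3.8074 = 840.1470 ms.
Difference = 495.6750 − 840.1470 = -344.4720 ≈ -344.5 ms.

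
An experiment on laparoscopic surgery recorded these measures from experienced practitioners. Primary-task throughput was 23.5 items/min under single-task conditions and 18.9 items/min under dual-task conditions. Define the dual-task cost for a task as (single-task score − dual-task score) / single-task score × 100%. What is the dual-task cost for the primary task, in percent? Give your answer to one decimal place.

Cost = (23.5 − 18.9) / 23.5 × 100%
     = 4.6000 / 23.5 × 100% = 19.5745%.
≈ 19.6%.

19.6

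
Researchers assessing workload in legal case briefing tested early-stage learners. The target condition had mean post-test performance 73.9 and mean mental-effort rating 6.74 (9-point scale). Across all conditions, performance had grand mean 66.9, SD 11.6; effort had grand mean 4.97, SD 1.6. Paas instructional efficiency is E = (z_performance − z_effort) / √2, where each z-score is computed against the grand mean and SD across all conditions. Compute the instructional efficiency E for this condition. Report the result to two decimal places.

-0.36

z_performance = (73.9 − 66.9) / 11.6 = 7.0000 / 11.6 = 0.6034.
z_effort = (6.74 − 4.97) / 1.6 = 1.7700 / 1.6 = 1.1063.
z_P − z_E = 0.6034 − 1.1063 = -0.5029.
E = -0.5029 / √2 = -0.5029 / 1.41421 = -0.3556 ≈ -0.36.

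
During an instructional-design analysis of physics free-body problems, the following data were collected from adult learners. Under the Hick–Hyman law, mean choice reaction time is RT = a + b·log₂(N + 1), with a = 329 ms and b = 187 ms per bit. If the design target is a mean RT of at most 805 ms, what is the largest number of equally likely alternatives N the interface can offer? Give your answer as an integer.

4

Set 329 + 187·log₂(N + 1) ≤ 805.
log₂(N + 1) ≤ (805 − 329) / 187 = 2.5455.
N + 1 ≤ 2^2.5455 = 5.8381.
N ≤ 4.8381, so the largest integer N is 4.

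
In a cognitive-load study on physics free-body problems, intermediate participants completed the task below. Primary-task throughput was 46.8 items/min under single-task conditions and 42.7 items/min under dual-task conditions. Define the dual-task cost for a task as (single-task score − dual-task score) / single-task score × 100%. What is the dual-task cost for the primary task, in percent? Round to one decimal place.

8.8

Cost = (46.8 − 42.7) / 46.8 × 100%
     = 4.1000 / 46.8 × 100% = 8.7607%.
≈ 8.8%.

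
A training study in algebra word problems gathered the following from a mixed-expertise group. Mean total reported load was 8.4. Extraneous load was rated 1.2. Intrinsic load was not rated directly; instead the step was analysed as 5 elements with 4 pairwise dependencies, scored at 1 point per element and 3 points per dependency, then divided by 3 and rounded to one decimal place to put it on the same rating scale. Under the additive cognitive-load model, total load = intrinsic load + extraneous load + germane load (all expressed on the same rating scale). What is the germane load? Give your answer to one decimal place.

1.5

Intrinsic (element-interactivity): (5 × 1 + 4 × 3) / 3 = 17 / 3 = 5.6667 → 5.7.
germane load = total − intrinsic − extraneous
             = 8.4 − 5.7 − 1.2 = 1.5.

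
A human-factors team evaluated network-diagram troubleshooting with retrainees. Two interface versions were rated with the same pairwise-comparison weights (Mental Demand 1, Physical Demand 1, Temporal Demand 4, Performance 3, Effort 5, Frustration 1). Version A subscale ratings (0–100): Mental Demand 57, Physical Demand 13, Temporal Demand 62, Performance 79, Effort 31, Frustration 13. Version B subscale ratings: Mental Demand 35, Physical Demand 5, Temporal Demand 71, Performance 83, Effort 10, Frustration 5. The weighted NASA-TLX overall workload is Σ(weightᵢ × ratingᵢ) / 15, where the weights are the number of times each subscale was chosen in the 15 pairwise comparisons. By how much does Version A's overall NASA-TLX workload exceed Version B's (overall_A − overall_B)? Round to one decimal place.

Version A weighted sum = 1·57 + 1·13 + 4·62 + 3·79 + 5·31 + 1·13 = 57 + 13 + 248 + 237 + 155 + 13 = 723; overall_A = 723/15 = 48.2000.
Version B weighted sum = 1·35 + 1·5 + 4·71 + 3·83 + 5·10 + 1·5 = 35 + 5 + 284 + 249 + 50 + 5 = 628; overall_B = 628/15 = 41.8667.
Difference = 48.2000 − 41.8667 = 6.3333 ≈ 6.3.

6.3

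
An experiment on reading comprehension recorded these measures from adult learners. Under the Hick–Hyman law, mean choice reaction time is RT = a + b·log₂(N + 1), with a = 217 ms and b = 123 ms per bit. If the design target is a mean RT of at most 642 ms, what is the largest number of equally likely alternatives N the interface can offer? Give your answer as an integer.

9

Set 217 + 123·log₂(N + 1) ≤ 642.
log₂(N + 1) ≤ (642 − 217) / 123 = 3.4553.
N + 1 ≤ 2^3.4553 = 10.9685.
N ≤ 9.9685, so the largest integer N is 9.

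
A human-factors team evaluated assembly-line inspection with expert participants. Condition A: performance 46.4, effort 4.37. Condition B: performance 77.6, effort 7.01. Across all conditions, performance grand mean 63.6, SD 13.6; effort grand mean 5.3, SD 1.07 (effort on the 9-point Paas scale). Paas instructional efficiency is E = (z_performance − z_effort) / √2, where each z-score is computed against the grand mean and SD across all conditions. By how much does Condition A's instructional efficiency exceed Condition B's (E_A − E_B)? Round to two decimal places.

0.12

Condition A: z_P = (46.4 − 63.6)/13.6 = -1.2647; z_E = (4.37 − 5.3)/1.07 = -0.8692; E_A = (-1.2647 − (-0.8692))/√2 = -0.2797.
Condition B: z_P = (77.6 − 63.6)/13.6 = 1.0294; z_E = (7.01 − 5.3)/1.07 = 1.5981; E_B = (1.0294 − 1.5981)/√2 = -0.4021.
E_A − E_B = -0.2797 − (-0.4021) = 0.1224 ≈ 0.12.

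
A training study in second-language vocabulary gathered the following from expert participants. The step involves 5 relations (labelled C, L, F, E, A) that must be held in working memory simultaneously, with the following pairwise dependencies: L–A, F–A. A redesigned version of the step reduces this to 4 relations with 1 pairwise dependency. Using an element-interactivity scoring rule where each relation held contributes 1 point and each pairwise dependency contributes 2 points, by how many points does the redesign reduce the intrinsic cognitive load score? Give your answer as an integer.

Original: 5 × 1 + 2 × 2 = 5 + 4 = 9.
Redesigned: 4 × 1 + 1 × 2 = 4 + 2 = 6.
Reduction = 9 − 6 = 3.

3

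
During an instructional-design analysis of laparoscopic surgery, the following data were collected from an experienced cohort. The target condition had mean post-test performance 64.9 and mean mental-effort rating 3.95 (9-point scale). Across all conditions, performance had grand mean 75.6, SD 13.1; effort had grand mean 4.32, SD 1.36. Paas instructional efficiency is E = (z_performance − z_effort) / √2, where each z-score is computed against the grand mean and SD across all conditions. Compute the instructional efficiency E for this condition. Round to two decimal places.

z_performance = (64.9 − 75.6) / 13.1 = -10.7000 / 13.1 = -0.8168.
z_effort = (3.95 − 4.32) / 1.36 = -0.3700 / 1.36 = -0.2721.
z_P − z_E = -0.8168 − (-0.2721) = -0.5447.
E = -0.5447 / √2 = -0.5447 / 1.41421 = -0.3852 ≈ -0.39.

-0.39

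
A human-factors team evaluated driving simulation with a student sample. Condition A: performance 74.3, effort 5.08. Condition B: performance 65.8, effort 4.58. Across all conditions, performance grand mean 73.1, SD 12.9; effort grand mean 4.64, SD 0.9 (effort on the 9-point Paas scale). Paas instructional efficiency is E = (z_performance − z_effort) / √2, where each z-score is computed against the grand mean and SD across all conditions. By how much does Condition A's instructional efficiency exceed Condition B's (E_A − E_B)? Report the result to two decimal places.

0.07

Condition A: z_P = (74.3 − 73.1)/12.9 = 0.0930; z_E = (5.08 − 4.64)/0.9 = 0.4889; E_A = (0.0930 − 0.4889)/√2 = -0.2799.
Condition B: z_P = (65.8 − 73.1)/12.9 = -0.5659; z_E = (4.58 − 4.64)/0.9 = -0.0667; E_B = (-0.5659 − (-0.0667))/√2 = -0.3530.
E_A − E_B = -0.2799 − (-0.3530) = 0.0731 ≈ 0.07.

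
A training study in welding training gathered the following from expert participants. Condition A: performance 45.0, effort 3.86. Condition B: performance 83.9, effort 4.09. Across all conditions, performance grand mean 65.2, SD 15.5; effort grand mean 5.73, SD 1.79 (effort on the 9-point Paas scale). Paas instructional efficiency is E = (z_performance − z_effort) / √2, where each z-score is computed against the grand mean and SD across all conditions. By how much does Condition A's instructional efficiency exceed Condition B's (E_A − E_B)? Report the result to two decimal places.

Condition A: z_P = (45.0 − 65.2)/15.5 = -1.3032; z_E = (3.86 − 5.73)/1.79 = -1.0447; E_A = (-1.3032 − (-1.0447))/√2 = -0.1828.
Condition B: z_P = (83.9 − 65.2)/15.5 = 1.2065; z_E = (4.09 − 5.73)/1.79 = -0.9162; E_B = (1.2065 − (-0.9162))/√2 = 1.5010.
E_A − E_B = -0.1828 − 1.5010 = -1.6838 ≈ -1.68.

-1.68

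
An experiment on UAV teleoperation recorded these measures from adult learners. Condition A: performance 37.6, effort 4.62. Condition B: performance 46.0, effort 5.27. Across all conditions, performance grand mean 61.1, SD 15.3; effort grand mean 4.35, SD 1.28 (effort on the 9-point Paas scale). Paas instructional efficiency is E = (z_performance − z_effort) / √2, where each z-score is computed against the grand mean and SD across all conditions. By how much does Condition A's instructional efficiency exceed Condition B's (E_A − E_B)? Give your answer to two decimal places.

Condition A: z_P = (37.6 − 61.1)/15.3 = -1.5359; z_E = (4.62 − 4.35)/1.28 = 0.2109; E_A = (-1.5359 − 0.2109)/√2 = -1.2352.
Condition B: z_P = (46.0 − 61.1)/15.3 = -0.9869; z_E = (5.27 − 4.35)/1.28 = 0.7187; E_B = (-0.9869 − 0.7187)/√2 = -1.2060.
E_A − E_B = -1.2352 − (-1.2060) = -0.0292 ≈ -0.03.

-0.03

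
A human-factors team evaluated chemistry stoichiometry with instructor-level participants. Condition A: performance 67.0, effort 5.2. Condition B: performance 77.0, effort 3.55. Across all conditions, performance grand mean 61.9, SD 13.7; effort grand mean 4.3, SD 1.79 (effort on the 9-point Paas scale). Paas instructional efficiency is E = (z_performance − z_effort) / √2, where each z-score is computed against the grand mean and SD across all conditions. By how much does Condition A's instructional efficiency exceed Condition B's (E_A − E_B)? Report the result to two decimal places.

-1.17

Condition A: z_P = (67.0 − 61.9)/13.7 = 0.3723; z_E = (5.2 − 4.3)/1.79 = 0.5028; E_A = (0.3723 − 0.5028)/√2 = -0.0923.
Condition B: z_P = (77.0 − 61.9)/13.7 = 1.1022; z_E = (3.55 − 4.3)/1.79 = -0.4190; E_B = (1.1022 − (-0.4190))/√2 = 1.0757.
E_A − E_B = -0.0923 − 1.0757 = -1.1680 ≈ -1.17.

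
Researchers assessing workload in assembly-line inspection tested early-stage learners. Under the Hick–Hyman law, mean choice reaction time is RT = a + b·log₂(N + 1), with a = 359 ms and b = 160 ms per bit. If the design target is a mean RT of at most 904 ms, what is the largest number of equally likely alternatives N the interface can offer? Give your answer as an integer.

Set 359 + 160·log₂(N + 1) ≤ 904.
log₂(N + 1) ≤ (904 − 359) / 160 = 3.4062.
N + 1 ≤ 2^3.4062 = 10.6015.
N ≤ 9.6015, so the largest integer N is 9.

9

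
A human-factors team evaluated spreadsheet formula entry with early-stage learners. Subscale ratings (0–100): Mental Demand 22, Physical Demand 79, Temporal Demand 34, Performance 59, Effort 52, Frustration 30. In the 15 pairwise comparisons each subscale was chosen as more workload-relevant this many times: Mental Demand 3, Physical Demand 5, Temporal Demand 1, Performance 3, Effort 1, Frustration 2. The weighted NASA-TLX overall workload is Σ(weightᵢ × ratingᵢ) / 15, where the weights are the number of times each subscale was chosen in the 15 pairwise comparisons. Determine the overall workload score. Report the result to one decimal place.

The tallies are the weights (they sum to 15).
Weighted sum = 3·22 + 5·79 + 1·34 + 3·59 + 1·52 + 2·30
            = 66 + 395 + 34 + 177 + 52 + 60 = 784.
Overall workload = 784 / 15 = 52.2667 ≈ 52.3.

52.3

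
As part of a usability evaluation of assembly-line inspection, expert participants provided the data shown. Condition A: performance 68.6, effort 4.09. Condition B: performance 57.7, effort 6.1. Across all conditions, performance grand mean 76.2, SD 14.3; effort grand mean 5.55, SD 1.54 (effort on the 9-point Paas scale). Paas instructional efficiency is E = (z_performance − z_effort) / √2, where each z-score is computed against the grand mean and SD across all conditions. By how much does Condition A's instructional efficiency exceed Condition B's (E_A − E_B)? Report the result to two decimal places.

Condition A: z_P = (68.6 − 76.2)/14.3 = -0.5315; z_E = (4.09 − 5.55)/1.54 = -0.9481; E_A = (-0.5315 − (-0.9481))/√2 = 0.2946.
Condition B: z_P = (57.7 − 76.2)/14.3 = -1.2937; z_E = (6.1 − 5.55)/1.54 = 0.3571; E_B = (-1.2937 − 0.3571)/√2 = -1.1673.
E_A − E_B = 0.2946 − (-1.1673) = 1.4619 ≈ 1.46.

1.46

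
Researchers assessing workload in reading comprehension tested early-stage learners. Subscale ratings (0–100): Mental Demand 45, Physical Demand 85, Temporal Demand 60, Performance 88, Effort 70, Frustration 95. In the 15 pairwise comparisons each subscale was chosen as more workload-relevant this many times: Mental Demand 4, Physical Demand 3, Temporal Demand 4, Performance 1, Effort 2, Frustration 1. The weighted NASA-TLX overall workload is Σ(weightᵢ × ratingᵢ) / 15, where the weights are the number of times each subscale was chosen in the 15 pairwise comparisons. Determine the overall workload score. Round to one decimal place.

66.5

The tallies are the weights (they sum to 15).
Weighted sum = 4·45 + 3·85 + 4·60 + 1·88 + 2·70 + 1·95
            = 180 + 255 + 240 + 88 + 140 + 95 = 998.
Overall workload = 998 / 15 = 66.5333 ≈ 66.5.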